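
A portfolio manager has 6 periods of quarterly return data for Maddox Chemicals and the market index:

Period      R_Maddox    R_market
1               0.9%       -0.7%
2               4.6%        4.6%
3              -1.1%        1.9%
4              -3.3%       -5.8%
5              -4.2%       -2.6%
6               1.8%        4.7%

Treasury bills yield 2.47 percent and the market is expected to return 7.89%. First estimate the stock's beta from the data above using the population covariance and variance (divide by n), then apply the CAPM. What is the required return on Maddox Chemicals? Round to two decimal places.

Mean R_i = (0.9 + 4.6 − 1.1 − 3.3 − 4.2 + 1.8) / 6 = -0.2167%
Mean R_m = (-0.7 + 4.6 + 1.9 − 5.8 − 2.6 + 4.7) / 6 = 0.3500%
Σ(R_i − R̄_i)(R_m − R̄_m) = 57.4150  ⇒  Cov = 57.4150 / 6 = 9.5692
Σ(R_m − R̄_m)² = 87.0150  ⇒  Var(R_m) = 87.0150 / 6 = 14.5025
β = Cov / Var(R_m) = 9.5692 / 14.5025 = 0.6598
MRP = 7.89% − 2.47% = 5.42%
E(R) = R_f + β × MRP = 2.47% + 0.6598 × 5.42% = 6.05%

6.05%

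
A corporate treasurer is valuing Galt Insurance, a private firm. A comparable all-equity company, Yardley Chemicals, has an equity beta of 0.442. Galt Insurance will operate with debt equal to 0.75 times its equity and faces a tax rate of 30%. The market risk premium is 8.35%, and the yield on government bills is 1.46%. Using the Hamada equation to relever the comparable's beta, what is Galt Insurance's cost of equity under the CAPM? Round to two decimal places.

β_L = β_U × [1 + (1 − t)(D/E)] = 0.442 × [1 + (1 − 0.30) × 0.75]
    = 0.442 × [1 + 0.70 × 0.75] = 0.442 × 1.5250 = 0.6741
E(R) = R_f + β_L × MRP = 1.46% + 0.6741 × 8.35% = 7.09%

7.09%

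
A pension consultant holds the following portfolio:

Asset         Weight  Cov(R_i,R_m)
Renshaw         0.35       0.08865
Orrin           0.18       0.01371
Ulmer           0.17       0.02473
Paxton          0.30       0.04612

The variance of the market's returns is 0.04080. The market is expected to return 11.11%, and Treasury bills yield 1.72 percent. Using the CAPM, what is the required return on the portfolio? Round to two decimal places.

β_Renshaw = 0.08865 / 0.04080 = 2.1728
β_Orrin = 0.01371 / 0.04080 = 0.3360
β_Ulmer = 0.02473 / 0.04080 = 0.6061
β_Paxton = 0.04612 / 0.04080 = 1.1304
β_P = Σ w_i β_i = 0.35×2.1728 + 0.18×0.3360 + 0.17×0.6061 + 0.30×1.1304 = 1.2631
MRP = 11.11% − 1.72% = 9.39%
E(R_P) = R_f + β_P × MRP = 1.72% + 1.2631 × 9.39% = 13.58%

13.58%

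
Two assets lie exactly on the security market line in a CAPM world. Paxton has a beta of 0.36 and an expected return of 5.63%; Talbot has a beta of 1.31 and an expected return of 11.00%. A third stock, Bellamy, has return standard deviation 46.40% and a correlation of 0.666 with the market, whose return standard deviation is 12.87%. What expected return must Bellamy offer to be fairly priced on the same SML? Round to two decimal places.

MRP = (11.00% − 5.63%) / (1.31 − 0.36) = 5.6526%
R_f = 5.63% − 0.36 × 5.6526% = 3.5951%
β_Bellamy = ρ·σ_i/σ_m = 0.666 × 46.40 / 12.87 = 2.4011
E(R_Bellamy) = R_f + β × MRP = 3.5951% + 2.4011 × 5.6526% = 17.17%

17.17%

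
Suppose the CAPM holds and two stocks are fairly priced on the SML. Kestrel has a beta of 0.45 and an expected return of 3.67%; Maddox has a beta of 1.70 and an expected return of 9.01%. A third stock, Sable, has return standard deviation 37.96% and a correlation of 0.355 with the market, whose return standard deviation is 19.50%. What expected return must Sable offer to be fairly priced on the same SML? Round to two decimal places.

MRP = (9.01% − 3.67%) / (1.70 − 0.45) = 4.2720%
R_f = 3.67% − 0.45 × 4.2720% = 1.7476%
β_Sable = ρ·σ_i/σ_m = 0.355 × 37.96 / 19.50 = 0.6911
E(R_Sable) = R_f + β × MRP = 1.7476% + 0.6911 × 4.2720% = 4.70%

4.70%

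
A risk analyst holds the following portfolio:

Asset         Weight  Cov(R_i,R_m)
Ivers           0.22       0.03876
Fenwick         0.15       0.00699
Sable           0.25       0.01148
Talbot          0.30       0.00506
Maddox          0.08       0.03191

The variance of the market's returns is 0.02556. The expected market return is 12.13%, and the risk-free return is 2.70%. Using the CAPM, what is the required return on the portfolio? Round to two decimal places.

8.79%

β_Ivers = 0.03876 / 0.02556 = 1.5164
β_Fenwick = 0.00699 / 0.02556 = 0.2735
β_Sable = 0.01148 / 0.02556 = 0.4491
β_Talbot = 0.00506 / 0.02556 = 0.1980
β_Maddox = 0.03191 / 0.02556 = 1.2484
β_P = Σ w_i β_i = 0.22×1.5164 + 0.15×0.2735 + 0.25×0.4491 + 0.30×0.1980 + 0.08×1.2484 = 0.6462
MRP = 12.13% − 2.70% = 9.43%
E(R_P) = R_f + β_P × MRP = 2.70% + 0.6462 × 9.43% = 8.79%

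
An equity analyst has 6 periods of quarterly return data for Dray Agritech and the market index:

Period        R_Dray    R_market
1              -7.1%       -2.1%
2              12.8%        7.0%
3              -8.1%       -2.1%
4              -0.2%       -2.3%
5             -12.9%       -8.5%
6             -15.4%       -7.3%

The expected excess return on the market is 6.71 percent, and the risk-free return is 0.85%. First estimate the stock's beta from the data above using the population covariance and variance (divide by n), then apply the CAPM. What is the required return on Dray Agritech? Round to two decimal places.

Mean R_i = (-7.1 + 12.8 − 8.1 − 0.2 − 12.9 − 15.4) / 6 = -5.1500%
Mean R_m = (-2.1 + 7.0 − 2.1 − 2.3 − 8.5 − 7.3) / 6 = -2.5500%
Σ(R_i − R̄_i)(R_m − R̄_m) = 265.2550  ⇒  Cov = 265.2550 / 6 = 44.2092
Σ(R_m − R̄_m)² = 149.6350  ⇒  Var(R_m) = 149.6350 / 6 = 24.9392
β = Cov / Var(R_m) = 44.2092 / 24.9392 = 1.7727
E(R) = R_f + β × MRP = 0.85% + 1.7727 × 6.71% = 12.74%

12.74%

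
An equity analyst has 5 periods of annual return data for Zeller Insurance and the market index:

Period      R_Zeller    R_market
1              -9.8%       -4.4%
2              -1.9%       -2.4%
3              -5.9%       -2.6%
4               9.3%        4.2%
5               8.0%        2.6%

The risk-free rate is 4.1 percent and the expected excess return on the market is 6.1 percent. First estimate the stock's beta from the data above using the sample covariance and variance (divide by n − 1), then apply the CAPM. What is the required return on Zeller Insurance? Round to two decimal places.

Mean R_i = (-9.8 − 1.9 − 5.9 + 9.3 + 8.0) / 5 = -0.0600%
Mean R_m = (-4.4 − 2.4 − 2.6 + 4.2 + 2.6) / 5 = -0.5200%
Σ(R_i − R̄_i)(R_m − R̄_m) = 122.7240  ⇒  Cov = 122.7240 / 4 = 30.6810
Σ(R_m − R̄_m)² = 54.9280  ⇒  Var(R_m) = 54.9280 / 4 = 13.7320
β = Cov / Var(R_m) = 30.6810 / 13.7320 = 2.2343
E(R) = R_f + β × MRP = 4.1% + 2.2343 × 6.1% = 17.73%

17.73%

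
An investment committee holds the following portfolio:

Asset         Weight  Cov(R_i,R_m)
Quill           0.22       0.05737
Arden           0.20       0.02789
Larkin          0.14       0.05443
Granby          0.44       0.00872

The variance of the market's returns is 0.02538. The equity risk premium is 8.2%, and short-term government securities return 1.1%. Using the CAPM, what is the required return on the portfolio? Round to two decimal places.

10.68%

β_Quill = 0.05737 / 0.02538 = 2.2604
β_Arden = 0.02789 / 0.02538 = 1.0989
β_Larkin = 0.05443 / 0.02538 = 2.1446
β_Granby = 0.00872 / 0.02538 = 0.3436
β_P = Σ w_i β_i = 0.22×2.2604 + 0.20×1.0989 + 0.14×2.1446 + 0.44×0.3436 = 1.1685
E(R_P) = R_f + β_P × MRP = 1.1% + 1.1685 × 8.2% = 10.68%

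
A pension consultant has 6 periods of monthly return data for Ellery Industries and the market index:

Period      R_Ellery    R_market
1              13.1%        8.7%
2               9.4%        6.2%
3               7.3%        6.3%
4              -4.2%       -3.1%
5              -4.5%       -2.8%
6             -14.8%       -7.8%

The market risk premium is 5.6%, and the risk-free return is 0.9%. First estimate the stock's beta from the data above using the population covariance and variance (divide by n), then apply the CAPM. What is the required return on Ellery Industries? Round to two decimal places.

Mean R_i = (13.1 + 9.4 + 7.3 − 4.2 − 4.5 − 14.8) / 6 = 1.0500%
Mean R_m = (8.7 + 6.2 + 6.3 − 3.1 − 2.8 − 7.8) / 6 = 1.2500%
Σ(R_i − R̄_i)(R_m − R̄_m) = 351.4250  ⇒  Cov = 351.4250 / 6 = 58.5708
Σ(R_m − R̄_m)² = 222.7350  ⇒  Var(R_m) = 222.7350 / 6 = 37.1225
β = Cov / Var(R_m) = 58.5708 / 37.1225 = 1.5778
E(R) = R_f + β × MRP = 0.9% + 1.5778 × 5.6% = 9.74%

9.74%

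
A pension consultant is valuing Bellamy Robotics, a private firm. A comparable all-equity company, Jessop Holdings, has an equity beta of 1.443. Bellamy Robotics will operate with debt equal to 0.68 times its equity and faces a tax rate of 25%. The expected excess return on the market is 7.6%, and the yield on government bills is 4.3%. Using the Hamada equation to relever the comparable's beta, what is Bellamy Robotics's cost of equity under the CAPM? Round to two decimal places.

β_L = β_U × [1 + (1 − t)(D/E)] = 1.443 × [1 + (1 − 0.25) × 0.68]
    = 1.443 × [1 + 0.75 × 0.68] = 1.443 × 1.5100 = 2.1789
E(R) = R_f + β_L × MRP = 4.3% + 2.1789 × 7.6% = 20.86%

20.86%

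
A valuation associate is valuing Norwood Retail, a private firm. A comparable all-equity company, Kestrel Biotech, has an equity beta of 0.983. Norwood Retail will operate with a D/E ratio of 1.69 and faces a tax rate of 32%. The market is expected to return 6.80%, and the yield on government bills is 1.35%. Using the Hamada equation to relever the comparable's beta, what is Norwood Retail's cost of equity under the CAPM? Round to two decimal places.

β_L = β_U × [1 + (1 − t)(D/E)] = 0.983 × [1 + (1 − 0.32) × 1.69]
    = 0.983 × [1 + 0.68 × 1.69] = 0.983 × 2.1492 = 2.1127
MRP = 6.80% − 1.35% = 5.45%
E(R) = R_f + β_L × MRP = 1.35% + 2.1127 × 5.45% = 12.86%

12.86%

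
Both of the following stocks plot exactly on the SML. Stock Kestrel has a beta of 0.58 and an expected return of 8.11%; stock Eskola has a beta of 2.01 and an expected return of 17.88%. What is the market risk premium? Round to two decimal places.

6.83%

Both satisfy E(R) = R_f + β·MRP, so the slope of the SML is
MRP = (17.88% − 8.11%) / (2.01 − 0.58) = 9.77% / 1.43 = 6.8322%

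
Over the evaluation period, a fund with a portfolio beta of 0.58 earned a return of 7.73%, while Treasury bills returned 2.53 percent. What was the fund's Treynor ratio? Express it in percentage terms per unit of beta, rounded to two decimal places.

Treynor = (R_P − R_f) / β_P = (7.73% − 2.53%) / 0.5800 = 5.20% / 0.5800 = 8.97%

8.97%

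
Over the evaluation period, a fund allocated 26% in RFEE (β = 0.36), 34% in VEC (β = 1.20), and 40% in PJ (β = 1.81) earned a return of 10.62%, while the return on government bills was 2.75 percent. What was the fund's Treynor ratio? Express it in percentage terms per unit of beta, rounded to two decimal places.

6.42%

β_P = 0.26×0.36 + 0.34×1.20 + 0.40×1.81 = 1.2256
Treynor = (R_P − R_f) / β_P = (10.62% − 2.75%) / 1.2256 = 7.87% / 1.2256 = 6.42%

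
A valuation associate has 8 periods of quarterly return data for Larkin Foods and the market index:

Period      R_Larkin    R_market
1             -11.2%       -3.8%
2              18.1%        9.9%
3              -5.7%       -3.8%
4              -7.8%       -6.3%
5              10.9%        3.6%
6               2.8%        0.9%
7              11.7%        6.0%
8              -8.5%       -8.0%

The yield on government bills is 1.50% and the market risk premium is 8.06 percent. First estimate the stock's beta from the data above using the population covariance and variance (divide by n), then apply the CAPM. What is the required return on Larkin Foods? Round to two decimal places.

Mean R_i = (-11.2 + 18.1 − 5.7 − 7.8 + 10.9 + 2.8 + 11.7 − 8.5) / 8 = 1.2875%
Mean R_m = (-3.8 + 9.9 − 3.8 − 6.3 + 3.6 + 0.9 + 6.0 − 8.0) / 8 = -0.1875%
Σ(R_i − R̄_i)(R_m − R̄_m) = 474.4413  ⇒  Cov = 474.4413 / 8 = 59.3052
Σ(R_m − R̄_m)² = 280.0688  ⇒  Var(R_m) = 280.0688 / 8 = 35.0086
β = Cov / Var(R_m) = 59.3052 / 35.0086 = 1.6940
E(R) = R_f + β × MRP = 1.50% + 1.6940 × 8.06% = 15.15%

15.15%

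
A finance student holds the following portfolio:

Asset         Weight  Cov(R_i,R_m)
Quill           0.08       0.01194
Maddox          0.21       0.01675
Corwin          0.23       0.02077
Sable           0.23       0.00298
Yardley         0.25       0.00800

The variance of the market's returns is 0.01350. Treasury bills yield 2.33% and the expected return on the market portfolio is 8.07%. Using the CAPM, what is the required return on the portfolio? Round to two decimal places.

7.40%

β_Quill = 0.01194 / 0.01350 = 0.8844
β_Maddox = 0.01675 / 0.01350 = 1.2407
β_Corwin = 0.02077 / 0.01350 = 1.5385
β_Sable = 0.00298 / 0.01350 = 0.2207
β_Yardley = 0.00800 / 0.01350 = 0.5926
β_P = Σ w_i β_i = 0.08×0.8844 + 0.21×1.2407 + 0.23×1.5385 + 0.23×0.2207 + 0.25×0.5926 = 0.8841
MRP = 8.07% − 2.33% = 5.74%
E(R_P) = R_f + β_P × MRP = 2.33% + 0.8841 × 5.74% = 7.40%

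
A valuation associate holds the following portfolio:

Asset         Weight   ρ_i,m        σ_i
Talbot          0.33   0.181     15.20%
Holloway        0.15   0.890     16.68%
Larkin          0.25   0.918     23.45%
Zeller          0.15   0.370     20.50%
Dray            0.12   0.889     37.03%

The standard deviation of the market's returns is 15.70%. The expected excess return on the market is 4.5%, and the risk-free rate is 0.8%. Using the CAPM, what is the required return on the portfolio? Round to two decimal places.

β_Talbot = 0.181 × 15.20% / 15.70% = 0.1752
β_Holloway = 0.890 × 16.68% / 15.70% = 0.9456
β_Larkin = 0.918 × 23.45% / 15.70% = 1.3712
β_Zeller = 0.370 × 20.50% / 15.70% = 0.4831
β_Dray = 0.889 × 37.03% / 15.70% = 2.0968
β_P = Σ w_i β_i = 0.33×0.1752 + 0.15×0.9456 + 0.25×1.3712 + 0.15×0.4831 + 0.12×2.0968 = 0.8665
E(R_P) = R_f + β_P × MRP = 0.8% + 0.8665 × 4.5% = 4.70%

4.70%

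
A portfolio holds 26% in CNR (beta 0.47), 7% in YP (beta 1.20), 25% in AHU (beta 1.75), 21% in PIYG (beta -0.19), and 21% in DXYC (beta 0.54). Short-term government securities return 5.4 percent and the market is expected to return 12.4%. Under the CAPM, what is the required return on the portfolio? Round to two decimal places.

10.42%

β_P = Σ w_i β_i = 0.26×0.47 + 0.07×1.20 + 0.25×1.75 + 0.21×-0.19 + 0.21×0.54 = 0.7172
MRP = 12.4% − 5.4% = 7.00%
E(R_P) = R_f + β_P × MRP = 5.4% + 0.7172 × 7.0% = 10.42%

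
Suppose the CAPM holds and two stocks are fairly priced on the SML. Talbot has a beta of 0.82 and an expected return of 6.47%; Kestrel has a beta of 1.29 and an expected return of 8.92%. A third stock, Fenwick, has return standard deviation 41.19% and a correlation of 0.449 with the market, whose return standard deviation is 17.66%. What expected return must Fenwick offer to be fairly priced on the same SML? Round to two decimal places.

7.65%

MRP = (8.92% − 6.47%) / (1.29 − 0.82) = 5.2128%
R_f = 6.47% − 0.82 × 5.2128% = 2.1955%
β_Fenwick = ρ·σ_i/σ_m = 0.449 × 41.19 / 17.66 = 1.0472
E(R_Fenwick) = R_f + β × MRP = 2.1955% + 1.0472 × 5.2128% = 7.65%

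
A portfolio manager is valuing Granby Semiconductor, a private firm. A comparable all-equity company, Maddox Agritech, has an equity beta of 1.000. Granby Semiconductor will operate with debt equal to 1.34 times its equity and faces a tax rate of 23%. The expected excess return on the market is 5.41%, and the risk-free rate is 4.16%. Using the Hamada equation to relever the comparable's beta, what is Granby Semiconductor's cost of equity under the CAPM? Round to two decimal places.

β_L = β_U × [1 + (1 − t)(D/E)] = 1.000 × [1 + (1 − 0.23) × 1.34]
    = 1.000 × [1 + 0.77 × 1.34] = 1.000 × 2.0318 = 2.0318
E(R) = R_f + β_L × MRP = 4.16% + 2.0318 × 5.41% = 15.15%

15.15%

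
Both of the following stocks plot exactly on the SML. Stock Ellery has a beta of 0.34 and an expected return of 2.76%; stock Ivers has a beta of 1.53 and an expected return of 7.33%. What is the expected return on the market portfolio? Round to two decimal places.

5.29%

Both satisfy E(R) = R_f + β·MRP, so the slope of the SML is
MRP = (7.33% − 2.76%) / (1.53 − 0.34) = 4.57% / 1.19 = 3.8403%
R_f = E(R_Ellery) − β_Ellery·MRP = 2.76% − 0.34 × 3.8403% = 1.4543%
E(R_m) = R_f + MRP = 1.4543% + 3.8403% = 5.29%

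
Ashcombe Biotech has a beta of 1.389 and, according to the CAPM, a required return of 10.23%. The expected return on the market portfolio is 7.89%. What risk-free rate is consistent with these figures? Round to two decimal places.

1.87%

E(R) = R_f + β(E(R_m) − R_f) = R_f(1 − β) + β·E(R_m)
10.23% = R_f × (1 − 1.389) + 1.389 × 7.89%
10.23% = R_f × -0.389 + 10.95921%
R_f = (10.23% − 10.95921%) / -0.389 = 1.87%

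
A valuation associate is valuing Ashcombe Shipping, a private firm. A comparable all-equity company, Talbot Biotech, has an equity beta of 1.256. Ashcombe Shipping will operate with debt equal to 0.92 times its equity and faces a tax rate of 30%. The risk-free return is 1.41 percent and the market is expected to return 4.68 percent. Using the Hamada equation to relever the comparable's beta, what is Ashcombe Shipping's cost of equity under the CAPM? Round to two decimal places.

8.16%

β_L = β_U × [1 + (1 − t)(D/E)] = 1.256 × [1 + (1 − 0.30) × 0.92]
    = 1.256 × [1 + 0.70 × 0.92] = 1.256 × 1.6440 = 2.0649
MRP = 4.68% − 1.41% = 3.27%
E(R) = R_f + β_L × MRP = 1.41% + 2.0649 × 3.27% = 8.16%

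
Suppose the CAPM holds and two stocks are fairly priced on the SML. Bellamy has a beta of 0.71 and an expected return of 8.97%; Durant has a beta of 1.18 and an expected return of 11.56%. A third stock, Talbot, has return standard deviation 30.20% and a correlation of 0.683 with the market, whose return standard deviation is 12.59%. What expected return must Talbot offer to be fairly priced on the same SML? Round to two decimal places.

14.09%

MRP = (11.56% − 8.97%) / (1.18 − 0.71) = 5.5106%
R_f = 8.97% − 0.71 × 5.5106% = 5.0575%
β_Talbot = ρ·σ_i/σ_m = 0.683 × 30.20 / 12.59 = 1.6383
E(R_Talbot) = R_f + β × MRP = 5.0575% + 1.6383 × 5.5106% = 14.09%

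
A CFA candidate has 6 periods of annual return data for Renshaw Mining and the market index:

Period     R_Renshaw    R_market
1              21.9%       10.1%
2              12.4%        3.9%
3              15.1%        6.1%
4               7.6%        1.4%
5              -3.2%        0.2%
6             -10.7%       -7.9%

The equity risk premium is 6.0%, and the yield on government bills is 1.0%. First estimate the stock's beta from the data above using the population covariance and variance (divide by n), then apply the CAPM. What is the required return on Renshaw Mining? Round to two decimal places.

Mean R_i = (21.9 + 12.4 + 15.1 + 7.6 − 3.2 − 10.7) / 6 = 7.1833%
Mean R_m = (10.1 + 3.9 + 6.1 + 1.4 + 0.2 − 7.9) / 6 = 2.3000%
Σ(R_i − R̄_i)(R_m − R̄_m) = 357.0600  ⇒  Cov = 357.0600 / 6 = 59.5100
Σ(R_m − R̄_m)² = 187.1000  ⇒  Var(R_m) = 187.1000 / 6 = 31.1833
β = Cov / Var(R_m) = 59.5100 / 31.1833 = 1.9084
E(R) = R_f + β × MRP = 1.0% + 1.9084 × 6.0% = 12.45%

12.45%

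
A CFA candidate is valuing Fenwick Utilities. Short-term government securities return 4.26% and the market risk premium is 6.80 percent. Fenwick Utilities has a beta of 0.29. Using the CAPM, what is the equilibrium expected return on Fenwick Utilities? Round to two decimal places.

6.23%

E(R) = R_f + β × MRP = 4.26% + 0.29 × 6.80% = 6.23%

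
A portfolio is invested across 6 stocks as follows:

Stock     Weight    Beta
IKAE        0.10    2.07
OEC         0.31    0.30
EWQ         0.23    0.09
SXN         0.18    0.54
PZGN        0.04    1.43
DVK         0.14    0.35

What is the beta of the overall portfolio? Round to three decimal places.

0.524

β_P = Σ w_i β_i = 0.10×2.07 + 0.31×0.30 + 0.23×0.09 + 0.18×0.54 + 0.04×1.43 + 0.14×0.35 = 0.5241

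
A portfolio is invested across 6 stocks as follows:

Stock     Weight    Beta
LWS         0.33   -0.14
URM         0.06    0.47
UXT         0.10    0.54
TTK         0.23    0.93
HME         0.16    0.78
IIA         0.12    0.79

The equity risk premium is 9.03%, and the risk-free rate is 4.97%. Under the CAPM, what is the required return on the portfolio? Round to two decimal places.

9.21%

β_P = Σ w_i β_i = 0.33×-0.14 + 0.06×0.47 + 0.10×0.54 + 0.23×0.93 + 0.16×0.78 + 0.12×0.79 = 0.4695
E(R_P) = R_f + β_P × MRP = 4.97% + 0.4695 × 9.03% = 9.21%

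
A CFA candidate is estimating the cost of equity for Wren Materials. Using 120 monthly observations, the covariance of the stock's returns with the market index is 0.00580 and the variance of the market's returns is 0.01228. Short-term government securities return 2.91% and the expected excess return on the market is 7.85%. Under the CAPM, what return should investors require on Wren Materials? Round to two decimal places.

β = Cov(R_i, R_m) / Var(R_m) = 0.00580 / 0.01228 = 0.4723
E(R) = R_f + β × MRP = 2.91% + 0.4723 × 7.85% = 6.62%

6.62%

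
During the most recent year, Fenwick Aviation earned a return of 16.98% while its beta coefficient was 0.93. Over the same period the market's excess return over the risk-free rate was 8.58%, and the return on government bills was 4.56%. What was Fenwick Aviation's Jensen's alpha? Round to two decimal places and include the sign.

CAPM benchmark = R_f + β(R_m − R_f) = 4.56% + 0.93 × 8.58% = 12.5394%
α = actual − benchmark = 16.98% − 12.5394% = +4.44%

+4.44%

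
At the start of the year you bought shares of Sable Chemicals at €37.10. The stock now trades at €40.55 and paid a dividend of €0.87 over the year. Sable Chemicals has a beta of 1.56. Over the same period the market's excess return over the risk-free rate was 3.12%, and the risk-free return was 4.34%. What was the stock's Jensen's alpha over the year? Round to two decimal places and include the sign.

Realised HPR = (P1 + D1 − P0) / P0 = (40.55 + 0.87 − 37.10) / 37.10 = 4.32 / 37.10 = 11.6442%
CAPM required = R_f + β·MRP = 4.34% + 1.56 × 3.12% = 9.2072%
α = realised − required = 11.6442% − 9.2072% = +2.44%

+2.44%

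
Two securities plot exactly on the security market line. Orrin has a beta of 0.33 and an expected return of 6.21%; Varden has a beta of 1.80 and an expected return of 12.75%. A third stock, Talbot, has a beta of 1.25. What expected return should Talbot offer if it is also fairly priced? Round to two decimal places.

MRP (SML slope) = (12.75% − 6.21%) / (1.80 − 0.33) = 6.54% / 1.47 = 4.4490%
R_f (intercept) = 6.21% − 0.33 × 4.4490% = 4.7418%
E(R_Talbot) = R_f + β × MRP = 4.7418% + 1.25 × 4.4490% = 10.30%

10.30%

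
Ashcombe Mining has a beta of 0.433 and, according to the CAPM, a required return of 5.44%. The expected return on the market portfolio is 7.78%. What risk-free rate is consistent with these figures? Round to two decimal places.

E(R) = R_f + β(E(R_m) − R_f) = R_f(1 − β) + β·E(R_m)
5.44% = R_f × (1 − 0.433) + 0.433 × 7.78%
5.44% = R_f × 0.567 + 3.36874%
R_f = (5.44% − 3.36874%) / 0.567 = 3.65%

3.65%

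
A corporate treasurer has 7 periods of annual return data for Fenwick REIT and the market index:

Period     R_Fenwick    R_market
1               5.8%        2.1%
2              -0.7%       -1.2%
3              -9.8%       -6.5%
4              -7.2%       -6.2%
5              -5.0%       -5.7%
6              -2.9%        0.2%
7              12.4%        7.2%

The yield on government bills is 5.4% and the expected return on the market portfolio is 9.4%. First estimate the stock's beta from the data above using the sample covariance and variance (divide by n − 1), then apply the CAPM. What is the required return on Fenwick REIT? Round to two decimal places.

11.23%

Mean R_i = (5.8 − 0.7 − 9.8 − 7.2 − 5.0 − 2.9 + 12.4) / 7 = -1.0571%
Mean R_m = (2.1 − 1.2 − 6.5 − 6.2 − 5.7 + 0.2 + 7.2) / 7 = -1.4429%
Σ(R_i − R̄_i)(R_m − R̄_m) = 227.8829  ⇒  Cov = 227.8829 / 6 = 37.9805
Σ(R_m − R̄_m)² = 156.3371  ⇒  Var(R_m) = 156.3371 / 6 = 26.0562
β = Cov / Var(R_m) = 37.9805 / 26.0562 = 1.4576
MRP = 9.4% − 5.4% = 4.00%
E(R) = R_f + β × MRP = 5.4% + 1.4576 × 4.0% = 11.23%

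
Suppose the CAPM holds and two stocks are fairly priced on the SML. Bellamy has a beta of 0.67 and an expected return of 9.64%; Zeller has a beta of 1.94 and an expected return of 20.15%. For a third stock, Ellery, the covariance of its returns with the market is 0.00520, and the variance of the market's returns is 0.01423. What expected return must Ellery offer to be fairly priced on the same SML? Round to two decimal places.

MRP = (20.15% − 9.64%) / (1.94 − 0.67) = 8.2756%
R_f = 9.64% − 0.67 × 8.2756% = 4.0953%
β_Ellery = Cov / Var(R_m) = 0.00520 / 0.01423 = 0.3654
E(R_Ellery) = R_f + β × MRP = 4.0953% + 0.3654 × 8.2756% = 7.12%

7.12%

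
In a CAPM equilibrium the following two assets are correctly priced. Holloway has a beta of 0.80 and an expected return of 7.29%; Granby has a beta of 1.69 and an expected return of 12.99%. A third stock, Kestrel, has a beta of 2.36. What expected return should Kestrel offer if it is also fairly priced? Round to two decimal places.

17.28%

MRP (SML slope) = (12.99% − 7.29%) / (1.69 − 0.80) = 5.70% / 0.89 = 6.4045%
R_f (intercept) = 7.29% − 0.80 × 6.4045% = 2.1664%
E(R_Kestrel) = R_f + β × MRP = 2.1664% + 2.36 × 6.4045% = 17.28%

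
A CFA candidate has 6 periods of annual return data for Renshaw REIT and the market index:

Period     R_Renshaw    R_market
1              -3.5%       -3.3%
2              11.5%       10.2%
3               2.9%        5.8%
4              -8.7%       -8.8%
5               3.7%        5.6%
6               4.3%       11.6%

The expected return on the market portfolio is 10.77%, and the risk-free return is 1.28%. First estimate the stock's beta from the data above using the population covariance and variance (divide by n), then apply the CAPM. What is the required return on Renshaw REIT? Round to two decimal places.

Mean R_i = (-3.5 + 11.5 + 2.9 − 8.7 + 3.7 + 4.3) / 6 = 1.7000%
Mean R_m = (-3.3 + 10.2 + 5.8 − 8.8 + 5.6 + 11.6) / 6 = 3.5167%
Σ(R_i − R̄_i)(R_m − R̄_m) = 256.9600  ⇒  Cov = 256.9600 / 6 = 42.8267
Σ(R_m − R̄_m)² = 317.7283  ⇒  Var(R_m) = 317.7283 / 6 = 52.9547
β = Cov / Var(R_m) = 42.8267 / 52.9547 = 0.8087
MRP = 10.77% − 1.28% = 9.49%
E(R) = R_f + β × MRP = 1.28% + 0.8087 × 9.49% = 8.95%

8.95%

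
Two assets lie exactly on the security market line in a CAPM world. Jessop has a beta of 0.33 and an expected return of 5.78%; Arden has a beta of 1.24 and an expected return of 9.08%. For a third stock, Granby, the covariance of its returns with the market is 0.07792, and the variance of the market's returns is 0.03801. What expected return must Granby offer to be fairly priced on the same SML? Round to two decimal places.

MRP = (9.08% − 5.78%) / (1.24 − 0.33) = 3.6264%
R_f = 5.78% − 0.33 × 3.6264% = 4.5833%
β_Granby = Cov / Var(R_m) = 0.07792 / 0.03801 = 2.0500
E(R_Granby) = R_f + β × MRP = 4.5833% + 2.0500 × 3.6264% = 12.02%

12.02%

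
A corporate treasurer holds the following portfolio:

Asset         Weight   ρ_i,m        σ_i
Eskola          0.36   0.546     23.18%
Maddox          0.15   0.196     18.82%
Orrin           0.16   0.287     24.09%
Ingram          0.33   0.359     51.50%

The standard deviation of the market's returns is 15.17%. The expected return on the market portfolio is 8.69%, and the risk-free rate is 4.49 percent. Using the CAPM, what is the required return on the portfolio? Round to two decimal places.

7.90%

β_Eskola = 0.546 × 23.18% / 15.17% = 0.8343
β_Maddox = 0.196 × 18.82% / 15.17% = 0.2432
β_Orrin = 0.287 × 24.09% / 15.17% = 0.4558
β_Ingram = 0.359 × 51.50% / 15.17% = 1.2188
β_P = Σ w_i β_i = 0.36×0.8343 + 0.15×0.2432 + 0.16×0.4558 + 0.33×1.2188 = 0.8120
MRP = 8.69% − 4.49% = 4.20%
E(R_P) = R_f + β_P × MRP = 4.49% + 0.8120 × 4.20% = 7.90%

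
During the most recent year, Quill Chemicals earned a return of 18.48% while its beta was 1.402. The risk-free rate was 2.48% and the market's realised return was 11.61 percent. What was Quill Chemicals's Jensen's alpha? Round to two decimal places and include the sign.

+3.20%

Market excess return = 11.61% − 2.48% = 9.13%
CAPM benchmark = R_f + β(R_m − R_f) = 2.48% + 1.402 × 9.13% = 15.28026%
α = actual − benchmark = 18.48% − 15.28026% = +3.20%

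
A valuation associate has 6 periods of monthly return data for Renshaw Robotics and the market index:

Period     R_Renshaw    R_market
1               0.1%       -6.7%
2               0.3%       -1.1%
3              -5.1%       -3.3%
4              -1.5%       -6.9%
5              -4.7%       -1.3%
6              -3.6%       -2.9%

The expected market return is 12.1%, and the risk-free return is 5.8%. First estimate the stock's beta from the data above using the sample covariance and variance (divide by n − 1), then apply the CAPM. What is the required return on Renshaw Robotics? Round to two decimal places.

Mean R_i = (0.1 + 0.3 − 5.1 − 1.5 − 4.7 − 3.6) / 6 = -2.4167%
Mean R_m = (-6.7 − 1.1 − 3.3 − 6.9 − 1.3 − 2.9) / 6 = -3.7000%
Σ(R_i − R̄_i)(R_m − R̄_m) = -10.9200  ⇒  Cov = -10.9200 / 5 = -2.1840
Σ(R_m − R̄_m)² = 32.5600  ⇒  Var(R_m) = 32.5600 / 5 = 6.5120
β = Cov / Var(R_m) = -2.1840 / 6.5120 = -0.3354
MRP = 12.1% − 5.8% = 6.30%
E(R) = R_f + β × MRP = 5.8% + -0.3354 × 6.3% = 3.69%

3.69%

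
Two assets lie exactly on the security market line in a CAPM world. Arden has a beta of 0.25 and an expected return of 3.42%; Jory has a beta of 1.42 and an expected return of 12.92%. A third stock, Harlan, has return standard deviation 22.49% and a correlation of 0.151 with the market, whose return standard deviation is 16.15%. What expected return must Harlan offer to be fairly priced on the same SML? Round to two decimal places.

MRP = (12.92% − 3.42%) / (1.42 − 0.25) = 8.1197%
R_f = 3.42% − 0.25 × 8.1197% = 1.3901%
β_Harlan = ρ·σ_i/σ_m = 0.151 × 22.49 / 16.15 = 0.2103
E(R_Harlan) = R_f + β × MRP = 1.3901% + 0.2103 × 8.1197% = 3.10%

3.10%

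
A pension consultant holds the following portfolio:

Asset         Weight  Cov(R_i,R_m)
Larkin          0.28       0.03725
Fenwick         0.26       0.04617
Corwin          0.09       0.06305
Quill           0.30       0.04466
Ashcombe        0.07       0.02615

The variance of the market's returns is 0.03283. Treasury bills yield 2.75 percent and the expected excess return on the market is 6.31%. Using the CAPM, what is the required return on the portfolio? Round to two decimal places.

β_Larkin = 0.03725 / 0.03283 = 1.1346
β_Fenwick = 0.04617 / 0.03283 = 1.4063
β_Corwin = 0.06305 / 0.03283 = 1.9205
β_Quill = 0.04466 / 0.03283 = 1.3603
β_Ashcombe = 0.02615 / 0.03283 = 0.7965
β_P = Σ w_i β_i = 0.28×1.1346 + 0.26×1.4063 + 0.09×1.9205 + 0.30×1.3603 + 0.07×0.7965 = 1.3200
E(R_P) = R_f + β_P × MRP = 2.75% + 1.3200 × 6.31% = 11.08%

11.08%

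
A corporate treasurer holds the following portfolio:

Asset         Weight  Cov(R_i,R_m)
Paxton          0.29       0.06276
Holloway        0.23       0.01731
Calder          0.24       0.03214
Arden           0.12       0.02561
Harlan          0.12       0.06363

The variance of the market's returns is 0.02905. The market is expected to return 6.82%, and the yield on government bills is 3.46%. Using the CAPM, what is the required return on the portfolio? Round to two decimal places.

β_Paxton = 0.06276 / 0.02905 = 2.1604
β_Holloway = 0.01731 / 0.02905 = 0.5959
β_Calder = 0.03214 / 0.02905 = 1.1064
β_Arden = 0.02561 / 0.02905 = 0.8816
β_Harlan = 0.06363 / 0.02905 = 2.1904
β_P = Σ w_i β_i = 0.29×2.1604 + 0.23×0.5959 + 0.24×1.1064 + 0.12×0.8816 + 0.12×2.1904 = 1.3977
MRP = 6.82% − 3.46% = 3.36%
E(R_P) = R_f + β_P × MRP = 3.46% + 1.3977 × 3.36% = 8.16%

8.16%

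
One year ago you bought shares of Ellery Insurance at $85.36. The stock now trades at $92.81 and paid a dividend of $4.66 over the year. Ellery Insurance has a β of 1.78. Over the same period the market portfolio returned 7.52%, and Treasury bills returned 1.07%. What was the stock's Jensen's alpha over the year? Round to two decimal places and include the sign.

+1.64%

Realised HPR = (P1 + D1 − P0) / P0 = (92.81 + 4.66 − 85.36) / 85.36 = 12.11 / 85.36 = 14.1870%
MRP = 7.52% − 1.07% = 6.45%
CAPM required = R_f + β·MRP = 1.07% + 1.78 × 6.45% = 12.5510%
α = realised − required = 14.1870% − 12.5510% = +1.64%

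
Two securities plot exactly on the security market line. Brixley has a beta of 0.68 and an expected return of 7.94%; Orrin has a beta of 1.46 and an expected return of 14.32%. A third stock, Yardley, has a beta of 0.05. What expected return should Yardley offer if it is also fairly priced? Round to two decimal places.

MRP (SML slope) = (14.32% − 7.94%) / (1.46 − 0.68) = 6.38% / 0.78 = 8.1795%
R_f (intercept) = 7.94% − 0.68 × 8.1795% = 2.3779%
E(R_Yardley) = R_f + β × MRP = 2.3779% + 0.05 × 8.1795% = 2.79%

2.79%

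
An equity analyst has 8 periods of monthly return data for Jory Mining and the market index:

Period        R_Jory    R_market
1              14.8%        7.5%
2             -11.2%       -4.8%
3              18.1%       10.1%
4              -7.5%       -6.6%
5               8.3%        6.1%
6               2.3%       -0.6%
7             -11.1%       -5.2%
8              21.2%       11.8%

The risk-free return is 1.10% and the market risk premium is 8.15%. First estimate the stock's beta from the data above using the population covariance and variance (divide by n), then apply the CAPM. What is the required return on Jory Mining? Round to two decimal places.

15.31%

Mean R_i = (14.8 − 11.2 + 18.1 − 7.5 + 8.3 + 2.3 − 11.1 + 21.2) / 8 = 4.3625%
Mean R_m = (7.5 − 4.8 + 10.1 − 6.6 + 6.1 − 0.6 − 5.2 + 11.8) / 8 = 2.2875%
Σ(R_i − R̄_i)(R_m − R̄_m) = 674.3663  ⇒  Cov = 674.3663 / 8 = 84.2958
Σ(R_m − R̄_m)² = 386.8488  ⇒  Var(R_m) = 386.8488 / 8 = 48.3561
β = Cov / Var(R_m) = 84.2958 / 48.3561 = 1.7432
E(R) = R_f + β × MRP = 1.10% + 1.7432 × 8.15% = 15.31%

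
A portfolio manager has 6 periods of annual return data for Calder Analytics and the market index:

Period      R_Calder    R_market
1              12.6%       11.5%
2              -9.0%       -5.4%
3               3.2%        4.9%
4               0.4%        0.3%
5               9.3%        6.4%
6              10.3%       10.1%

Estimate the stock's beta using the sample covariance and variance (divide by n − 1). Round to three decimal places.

1.245

Mean R_i = (12.6 − 9.0 + 3.2 + 0.4 + 9.3 + 10.3) / 6 = 4.4667%
Mean R_m = (11.5 − 5.4 + 4.9 + 0.3 + 6.4 + 10.1) / 6 = 4.6333%
Σ(R_i − R̄_i)(R_m − R̄_m) = 248.6767  ⇒  Cov = 248.6767 / 5 = 49.7353
Σ(R_m − R̄_m)² = 199.6733  ⇒  Var(R_m) = 199.6733 / 5 = 39.9347
β = Cov / Var(R_m) = 49.7353 / 39.9347 = 1.2454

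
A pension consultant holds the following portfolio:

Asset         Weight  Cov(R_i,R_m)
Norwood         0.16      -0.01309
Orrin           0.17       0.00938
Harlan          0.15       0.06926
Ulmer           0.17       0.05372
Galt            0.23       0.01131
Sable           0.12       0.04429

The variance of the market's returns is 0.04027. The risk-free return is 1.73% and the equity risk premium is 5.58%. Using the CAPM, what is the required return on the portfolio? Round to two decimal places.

5.46%

β_Norwood = -0.01309 / 0.04027 = -0.3251
β_Orrin = 0.00938 / 0.04027 = 0.2329
β_Harlan = 0.06926 / 0.04027 = 1.7199
β_Ulmer = 0.05372 / 0.04027 = 1.3340
β_Galt = 0.01131 / 0.04027 = 0.2809
β_Sable = 0.04429 / 0.04027 = 1.0998
β_P = Σ w_i β_i = 0.16×-0.3251 + 0.17×0.2329 + 0.15×1.7199 + 0.17×1.3340 + 0.23×0.2809 + 0.12×1.0998 = 0.6689
E(R_P) = R_f + β_P × MRP = 1.73% + 0.6689 × 5.58% = 5.46%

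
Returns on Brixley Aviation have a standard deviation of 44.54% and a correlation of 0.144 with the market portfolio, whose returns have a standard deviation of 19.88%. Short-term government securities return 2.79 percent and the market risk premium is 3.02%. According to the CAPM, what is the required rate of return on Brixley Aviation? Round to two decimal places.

3.76%

β = ρ × σ_i / σ_m = 0.144 × 44.54% / 19.88% = 0.3226
E(R) = 2.79% + 0.3226 × 3.02% = 3.76%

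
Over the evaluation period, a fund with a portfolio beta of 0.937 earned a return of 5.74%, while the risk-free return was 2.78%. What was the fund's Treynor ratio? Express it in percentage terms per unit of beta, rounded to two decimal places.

3.16%

Treynor = (R_P − R_f) / β_P = (5.74% − 2.78%) / 0.9370 = 2.96% / 0.9370 = 3.16%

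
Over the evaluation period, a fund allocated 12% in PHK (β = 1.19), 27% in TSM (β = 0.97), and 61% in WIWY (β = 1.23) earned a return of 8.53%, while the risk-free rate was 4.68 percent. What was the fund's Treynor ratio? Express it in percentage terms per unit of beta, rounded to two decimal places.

3.33%

β_P = 0.12×1.19 + 0.27×0.97 + 0.61×1.23 = 1.1550
Treynor = (R_P − R_f) / β_P = (8.53% − 4.68%) / 1.1550 = 3.85% / 1.1550 = 3.33%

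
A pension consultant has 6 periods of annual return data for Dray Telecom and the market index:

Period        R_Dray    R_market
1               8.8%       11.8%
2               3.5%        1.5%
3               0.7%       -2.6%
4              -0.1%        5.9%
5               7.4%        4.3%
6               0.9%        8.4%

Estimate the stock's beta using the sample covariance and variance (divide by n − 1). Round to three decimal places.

Mean R_i = (8.8 + 3.5 + 0.7 − 0.1 + 7.4 + 0.9) / 6 = 3.5333%
Mean R_m = (11.8 + 1.5 − 2.6 + 5.9 + 4.3 + 8.4) / 6 = 4.8833%
Σ(R_i − R̄_i)(R_m − R̄_m) = 42.5333  ⇒  Cov = 42.5333 / 5 = 8.5067
Σ(R_m − R̄_m)² = 129.0283  ⇒  Var(R_m) = 129.0283 / 5 = 25.8057
β = Cov / Var(R_m) = 8.5067 / 25.8057 = 0.3296

0.330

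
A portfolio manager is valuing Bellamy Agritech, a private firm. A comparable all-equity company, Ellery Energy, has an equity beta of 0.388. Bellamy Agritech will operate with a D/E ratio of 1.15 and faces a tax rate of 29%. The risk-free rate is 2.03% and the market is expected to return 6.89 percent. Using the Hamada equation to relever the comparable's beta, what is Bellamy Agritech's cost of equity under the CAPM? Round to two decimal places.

5.46%

β_L = β_U × [1 + (1 − t)(D/E)] = 0.388 × [1 + (1 − 0.29) × 1.15]
    = 0.388 × [1 + 0.71 × 1.15] = 0.388 × 1.8165 = 0.7048
MRP = 6.89% − 2.03% = 4.86%
E(R) = R_f + β_L × MRP = 2.03% + 0.7048 × 4.86% = 5.46%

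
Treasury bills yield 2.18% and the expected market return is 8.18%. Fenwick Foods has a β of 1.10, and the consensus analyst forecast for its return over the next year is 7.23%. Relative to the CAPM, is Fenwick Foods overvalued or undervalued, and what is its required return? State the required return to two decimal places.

Overvalued; required return 8.78%

MRP = 8.18% − 2.18% = 6.00%
Required return = R_f + β·MRP = 2.18% + 1.10 × 6.00% = 8.78%
Forecast 7.23% < required 8.78% → the stock plots below the SML → overvalued.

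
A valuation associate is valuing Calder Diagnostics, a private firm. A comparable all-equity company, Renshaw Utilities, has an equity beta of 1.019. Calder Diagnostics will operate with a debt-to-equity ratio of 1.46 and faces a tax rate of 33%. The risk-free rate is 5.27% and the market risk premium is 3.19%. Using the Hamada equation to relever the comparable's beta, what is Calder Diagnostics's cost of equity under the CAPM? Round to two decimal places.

β_L = β_U × [1 + (1 − t)(D/E)] = 1.019 × [1 + (1 − 0.33) × 1.46]
    = 1.019 × [1 + 0.67 × 1.46] = 1.019 × 1.9782 = 2.0158
E(R) = R_f + β_L × MRP = 5.27% + 2.0158 × 3.19% = 11.70%

11.70%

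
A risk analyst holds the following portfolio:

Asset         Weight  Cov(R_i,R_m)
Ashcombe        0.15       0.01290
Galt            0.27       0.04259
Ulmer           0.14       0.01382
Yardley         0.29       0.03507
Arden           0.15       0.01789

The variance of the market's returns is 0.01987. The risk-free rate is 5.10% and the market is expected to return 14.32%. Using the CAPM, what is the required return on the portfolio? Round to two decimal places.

18.20%

β_Ashcombe = 0.01290 / 0.01987 = 0.6492
β_Galt = 0.04259 / 0.01987 = 2.1434
β_Ulmer = 0.01382 / 0.01987 = 0.6955
β_Yardley = 0.03507 / 0.01987 = 1.7650
β_Arden = 0.01789 / 0.01987 = 0.9004
β_P = Σ w_i β_i = 0.15×0.6492 + 0.27×2.1434 + 0.14×0.6955 + 0.29×1.7650 + 0.15×0.9004 = 1.4204
MRP = 14.32% − 5.10% = 9.22%
E(R_P) = R_f + β_P × MRP = 5.10% + 1.4204 × 9.22% = 18.20%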